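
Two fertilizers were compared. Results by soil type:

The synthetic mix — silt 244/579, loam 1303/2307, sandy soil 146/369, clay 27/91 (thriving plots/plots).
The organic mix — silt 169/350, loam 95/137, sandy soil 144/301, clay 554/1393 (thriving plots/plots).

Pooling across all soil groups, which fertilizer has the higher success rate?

Silt: the synthetic mix 244/579 = 42.1%, the organic mix 169/350 = 48.3% → the organic mix
Loam: the synthetic mix 1303/2307 = 56.5%, the organic mix 95/137 = 69.3% → the organic mix
Sandy soil: the synthetic mix 146/369 = 39.6%, the organic mix 144/301 = 47.8% → the organic mix
Clay: the synthetic mix 27/91 = 29.7%, the organic mix 554/1393 = 39.8% → the organic mix
Overall: the synthetic mix 1720/3346 = 51.4%, the organic mix 962/2181 = 44.1% → the synthetic mix
(The organic mix wins every soil group but the synthetic mix wins overall — the organic mix's plots skew toward the low-rate clay group.)

the synthetic mix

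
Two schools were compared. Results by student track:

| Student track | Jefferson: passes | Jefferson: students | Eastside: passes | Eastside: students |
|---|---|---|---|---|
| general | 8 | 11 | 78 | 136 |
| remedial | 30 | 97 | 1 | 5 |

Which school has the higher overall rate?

General: Jefferson 8/11 = 72.7%, Eastside 78/136 = 57.4% → Jefferson
Remedial: Jefferson 30/97 = 30.9%, Eastside 1/5 = 20.0% → Jefferson
Overall: Jefferson 38/108 = 35.2%, Eastside 79/141 = 56.0% → Eastside
(Jefferson wins every student group but Eastside wins overall — Jefferson's students skew toward the low-rate remedial group.)

Eastside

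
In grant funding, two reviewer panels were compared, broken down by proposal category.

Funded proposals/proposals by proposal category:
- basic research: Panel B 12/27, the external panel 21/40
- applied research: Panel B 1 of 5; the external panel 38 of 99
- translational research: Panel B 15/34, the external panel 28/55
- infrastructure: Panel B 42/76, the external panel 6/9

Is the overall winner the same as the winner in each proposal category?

No

Basic research: Panel B 12/27 = 44.4%, the external panel 21/40 = 52.5% → the external panel
Applied research: Panel B 1/5 = 20.0%, the external panel 38/99 = 38.4% → the external panel
Translational research: Panel B 15/34 = 44.1%, the external panel 28/55 = 50.9% → the external panel
Infrastructure: Panel B 42/76 = 55.3%, the external panel 6/9 = 66.7% → the external panel
Overall: Panel B 70/142 = 49.3%, the external panel 93/203 = 45.8% → Panel B
The external panel wins each proposal group but Panel B wins overall — the comparison reverses. The external panel's proposals skew toward applied research, which has a lower base rate.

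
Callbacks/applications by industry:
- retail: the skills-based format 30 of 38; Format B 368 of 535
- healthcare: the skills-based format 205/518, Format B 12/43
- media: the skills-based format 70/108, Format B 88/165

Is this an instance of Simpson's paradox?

Yes

Retail: the skills-based format 30/38 = 78.9%, Format B 368/535 = 68.8% → the skills-based format
Healthcare: the skills-based format 205/518 = 39.6%, Format B 12/43 = 27.9% → the skills-based format
Media: the skills-based format 70/108 = 64.8%, Format B 88/165 = 53.3% → the skills-based format
Overall: the skills-based format 305/664 = 45.9%, Format B 468/743 = 63.0% → Format B
The skills-based format wins each industry group but Format B wins overall — the comparison reverses. The skills-based format's applications skew toward healthcare, which has a lower base rate.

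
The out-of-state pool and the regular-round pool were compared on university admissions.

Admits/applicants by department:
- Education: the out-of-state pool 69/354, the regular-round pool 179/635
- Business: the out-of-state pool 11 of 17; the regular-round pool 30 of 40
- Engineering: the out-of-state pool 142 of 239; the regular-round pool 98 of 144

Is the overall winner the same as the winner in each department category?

Yes

Education: the out-of-state pool 69/354 = 19.5%, the regular-round pool 179/635 = 28.2% → the regular-round pool
Business: the out-of-state pool 11/17 = 64.7%, the regular-round pool 30/40 = 75.0% → the regular-round pool
Engineering: the out-of-state pool 142/239 = 59.4%, the regular-round pool 98/144 = 68.1% → the regular-round pool
Overall: the out-of-state pool 222/610 = 36.4%, the regular-round pool 307/819 = 37.5% → the regular-round pool
The regular-round pool wins overall and in every department group — no reversal.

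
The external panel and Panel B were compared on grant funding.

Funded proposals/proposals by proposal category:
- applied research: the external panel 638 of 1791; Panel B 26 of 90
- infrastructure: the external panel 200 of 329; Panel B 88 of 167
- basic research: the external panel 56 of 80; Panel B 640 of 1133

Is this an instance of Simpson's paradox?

Applied research: the external panel 638/1791 = 35.6%, Panel B 26/90 = 28.9% → the external panel
Infrastructure: the external panel 200/329 = 60.8%, Panel B 88/167 = 52.7% → the external panel
Basic research: the external panel 56/80 = 70.0%, Panel B 640/1133 = 56.5% → the external panel
Overall: the external panel 894/2200 = 40.6%, Panel B 754/1390 = 54.2% → Panel B
The external panel wins each proposal group but Panel B wins overall — the comparison reverses. The external panel's proposals skew toward applied research, which has a lower base rate.

Yes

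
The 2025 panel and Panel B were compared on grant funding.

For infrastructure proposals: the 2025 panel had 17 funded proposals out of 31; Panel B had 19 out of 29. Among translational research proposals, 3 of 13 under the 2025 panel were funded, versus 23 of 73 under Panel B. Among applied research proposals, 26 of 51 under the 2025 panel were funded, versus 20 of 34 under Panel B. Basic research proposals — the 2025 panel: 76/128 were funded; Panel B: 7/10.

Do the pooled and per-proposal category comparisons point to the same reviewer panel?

No

Infrastructure: the 2025 panel 17/31 = 54.8%, Panel B 19/29 = 65.5% → Panel B
Translational research: the 2025 panel 3/13 = 23.1%, Panel B 23/73 = 31.5% → Panel B
Applied research: the 2025 panel 26/51 = 51.0%, Panel B 20/34 = 58.8% → Panel B
Basic research: the 2025 panel 76/128 = 59.4%, Panel B 7/10 = 70.0% → Panel B
Overall: the 2025 panel 122/223 = 54.7%, Panel B 69/146 = 47.3% → the 2025 panel
Panel B wins each proposal group but the 2025 panel wins overall — the comparison reverses. Panel B's proposals skew toward translational research, which has a lower base rate.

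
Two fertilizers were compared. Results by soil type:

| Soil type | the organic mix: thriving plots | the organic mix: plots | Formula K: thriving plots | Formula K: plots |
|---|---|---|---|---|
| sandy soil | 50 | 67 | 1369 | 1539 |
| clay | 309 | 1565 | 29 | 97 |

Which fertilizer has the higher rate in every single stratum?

Sandy soil: the organic mix 50/67 = 74.6%, Formula K 1369/1539 = 89.0% → Formula K
Clay: the organic mix 309/1565 = 19.7%, Formula K 29/97 = 29.9% → Formula K
Formula K has the higher rate in both groups.

Formula K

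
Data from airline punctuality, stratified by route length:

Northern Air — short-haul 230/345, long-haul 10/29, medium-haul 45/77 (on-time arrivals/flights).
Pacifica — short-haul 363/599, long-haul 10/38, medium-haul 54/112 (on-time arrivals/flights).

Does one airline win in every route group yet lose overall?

No

Short-haul: Northern Air 230/345 = 66.7%, Pacifica 363/599 = 60.6% → Northern Air
Long-haul: Northern Air 10/29 = 34.5%, Pacifica 10/38 = 26.3% → Northern Air
Medium-haul: Northern Air 45/77 = 58.4%, Pacifica 54/112 = 48.2% → Northern Air
Overall: Northern Air 285/451 = 63.2%, Pacifica 427/749 = 57.0% → Northern Air
Northern Air wins overall and in every route group — no reversal.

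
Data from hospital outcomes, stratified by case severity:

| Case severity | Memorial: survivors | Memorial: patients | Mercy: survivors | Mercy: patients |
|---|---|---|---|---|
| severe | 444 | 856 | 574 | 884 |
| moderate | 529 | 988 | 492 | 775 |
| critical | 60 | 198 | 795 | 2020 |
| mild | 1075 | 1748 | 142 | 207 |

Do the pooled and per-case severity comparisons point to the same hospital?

Severe: Memorial 444/856 = 51.9%, Mercy 574/884 = 64.9% → Mercy
Moderate: Memorial 529/988 = 53.5%, Mercy 492/775 = 63.5% → Mercy
Critical: Memorial 60/198 = 30.3%, Mercy 795/2020 = 39.4% → Mercy
Mild: Memorial 1075/1748 = 61.5%, Mercy 142/207 = 68.6% → Mercy
Overall: Memorial 2108/3790 = 55.6%, Mercy 2003/3886 = 51.5% → Memorial
Mercy wins each case group but Memorial wins overall — the comparison reverses. Mercy's patients skew toward critical, which has a lower base rate.

No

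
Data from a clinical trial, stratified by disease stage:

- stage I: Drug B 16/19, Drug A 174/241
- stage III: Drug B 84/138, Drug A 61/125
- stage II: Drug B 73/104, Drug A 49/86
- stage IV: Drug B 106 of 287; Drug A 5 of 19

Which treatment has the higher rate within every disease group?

Drug B

Stage I: Drug B 16/19 = 84.2%, Drug A 174/241 = 72.2% → Drug B
Stage III: Drug B 84/138 = 60.9%, Drug A 61/125 = 48.8% → Drug B
Stage II: Drug B 73/104 = 70.2%, Drug A 49/86 = 57.0% → Drug B
Stage IV: Drug B 106/287 = 36.9%, Drug A 5/19 = 26.3% → Drug B
Drug B has the higher rate in all 4 groups.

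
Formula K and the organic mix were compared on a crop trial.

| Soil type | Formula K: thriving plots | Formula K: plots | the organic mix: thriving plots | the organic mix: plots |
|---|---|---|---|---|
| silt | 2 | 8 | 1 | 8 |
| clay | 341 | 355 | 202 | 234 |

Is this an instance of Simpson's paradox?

No

Silt: Formula K 2/8 = 25.0%, the organic mix 1/8 = 12.5% → Formula K
Clay: Formula K 341/355 = 96.1%, the organic mix 202/234 = 86.3% → Formula K
Overall: Formula K 343/363 = 94.5%, the organic mix 203/242 = 83.9% → Formula K
Formula K wins overall and in every soil group — no reversal.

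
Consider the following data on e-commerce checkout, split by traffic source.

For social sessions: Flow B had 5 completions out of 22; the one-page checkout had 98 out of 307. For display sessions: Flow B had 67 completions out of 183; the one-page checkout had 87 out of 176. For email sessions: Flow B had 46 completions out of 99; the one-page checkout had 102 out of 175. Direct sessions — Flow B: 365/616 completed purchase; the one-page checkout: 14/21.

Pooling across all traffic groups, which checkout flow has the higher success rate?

Social: Flow B 5/22 = 22.7%, the one-page checkout 98/307 = 31.9% → the one-page checkout
Display: Flow B 67/183 = 36.6%, the one-page checkout 87/176 = 49.4% → the one-page checkout
Email: Flow B 46/99 = 46.5%, the one-page checkout 102/175 = 58.3% → the one-page checkout
Direct: Flow B 365/616 = 59.3%, the one-page checkout 14/21 = 66.7% → the one-page checkout
Overall: Flow B 483/920 = 52.5%, the one-page checkout 301/679 = 44.3% → Flow B
(The one-page checkout wins every traffic group but Flow B wins overall — the one-page checkout's sessions skew toward the low-rate social group.)

Flow B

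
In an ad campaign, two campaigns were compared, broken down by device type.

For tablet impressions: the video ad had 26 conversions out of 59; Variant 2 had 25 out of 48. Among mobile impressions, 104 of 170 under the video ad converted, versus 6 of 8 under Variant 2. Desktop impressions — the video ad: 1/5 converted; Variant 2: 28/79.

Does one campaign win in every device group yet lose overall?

Yes

Tablet: the video ad 26/59 = 44.1%, Variant 2 25/48 = 52.1% → Variant 2
Mobile: the video ad 104/170 = 61.2%, Variant 2 6/8 = 75.0% → Variant 2
Desktop: the video ad 1/5 = 20.0%, Variant 2 28/79 = 35.4% → Variant 2
Overall: the video ad 131/234 = 56.0%, Variant 2 59/135 = 43.7% → the video ad
Variant 2 wins each device group but the video ad wins overall — the comparison reverses. Variant 2's impressions skew toward desktop, which has a lower base rate.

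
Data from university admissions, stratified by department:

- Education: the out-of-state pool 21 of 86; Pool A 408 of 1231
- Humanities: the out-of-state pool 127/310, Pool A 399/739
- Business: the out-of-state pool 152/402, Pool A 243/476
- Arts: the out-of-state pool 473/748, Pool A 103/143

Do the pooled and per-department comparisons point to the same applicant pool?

No

Education: the out-of-state pool 21/86 = 24.4%, Pool A 408/1231 = 33.1% → Pool A
Humanities: the out-of-state pool 127/310 = 41.0%, Pool A 399/739 = 54.0% → Pool A
Business: the out-of-state pool 152/402 = 37.8%, Pool A 243/476 = 51.1% → Pool A
Arts: the out-of-state pool 473/748 = 63.2%, Pool A 103/143 = 72.0% → Pool A
Overall: the out-of-state pool 773/1546 = 50.0%, Pool A 1153/2589 = 44.5% → the out-of-state pool
Pool A wins each department group but the out-of-state pool wins overall — the comparison reverses. Pool A's applicants skew toward Education, which has a lower base rate.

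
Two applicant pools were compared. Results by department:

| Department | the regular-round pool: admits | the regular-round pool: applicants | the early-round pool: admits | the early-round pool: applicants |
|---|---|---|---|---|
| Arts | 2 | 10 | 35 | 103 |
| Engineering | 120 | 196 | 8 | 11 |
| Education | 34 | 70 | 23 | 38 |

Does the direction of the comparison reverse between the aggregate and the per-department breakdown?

Yes

Arts: the regular-round pool 2/10 = 20.0%, the early-round pool 35/103 = 34.0% → the early-round pool
Engineering: the regular-round pool 120/196 = 61.2%, the early-round pool 8/11 = 72.7% → the early-round pool
Education: the regular-round pool 34/70 = 48.6%, the early-round pool 23/38 = 60.5% → the early-round pool
Overall: the regular-round pool 156/276 = 56.5%, the early-round pool 66/152 = 43.4% → the regular-round pool
The early-round pool wins each department group but the regular-round pool wins overall — the comparison reverses. The early-round pool's applicants skew toward Arts, which has a lower base rate.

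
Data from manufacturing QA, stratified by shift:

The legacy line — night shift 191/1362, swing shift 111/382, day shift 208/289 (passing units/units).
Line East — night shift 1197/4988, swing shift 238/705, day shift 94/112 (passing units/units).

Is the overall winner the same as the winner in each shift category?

Night shift: the legacy line 191/1362 = 14.0%, Line East 1197/4988 = 24.0% → Line East
Swing shift: the legacy line 111/382 = 29.1%, Line East 238/705 = 33.8% → Line East
Day shift: the legacy line 208/289 = 72.0%, Line East 94/112 = 83.9% → Line East
Overall: the legacy line 510/2033 = 25.1%, Line East 1529/5805 = 26.3% → Line East
Line East wins overall and in every shift group — no reversal.

Yes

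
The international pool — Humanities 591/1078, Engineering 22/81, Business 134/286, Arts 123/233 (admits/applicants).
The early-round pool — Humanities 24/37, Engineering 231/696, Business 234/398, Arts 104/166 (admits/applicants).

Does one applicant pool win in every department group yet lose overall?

Humanities: the international pool 591/1078 = 54.8%, the early-round pool 24/37 = 64.9% → the early-round pool
Engineering: the international pool 22/81 = 27.2%, the early-round pool 231/696 = 33.2% → the early-round pool
Business: the international pool 134/286 = 46.9%, the early-round pool 234/398 = 58.8% → the early-round pool
Arts: the international pool 123/233 = 52.8%, the early-round pool 104/166 = 62.7% → the early-round pool
Overall: the international pool 870/1678 = 51.8%, the early-round pool 593/1297 = 45.7% → the international pool
The early-round pool wins each department group but the international pool wins overall — the comparison reverses. The early-round pool's applicants skew toward Engineering, which has a lower base rate.

Yes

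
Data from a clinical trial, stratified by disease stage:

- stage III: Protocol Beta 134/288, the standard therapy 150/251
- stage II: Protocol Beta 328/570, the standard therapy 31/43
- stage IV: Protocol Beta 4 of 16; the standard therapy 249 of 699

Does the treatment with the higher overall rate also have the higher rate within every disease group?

No

Stage III: Protocol Beta 134/288 = 46.5%, the standard therapy 150/251 = 59.8% → the standard therapy
Stage II: Protocol Beta 328/570 = 57.5%, the standard therapy 31/43 = 72.1% → the standard therapy
Stage IV: Protocol Beta 4/16 = 25.0%, the standard therapy 249/699 = 35.6% → the standard therapy
Overall: Protocol Beta 466/874 = 53.3%, the standard therapy 430/993 = 43.3% → Protocol Beta
The standard therapy wins each disease group but Protocol Beta wins overall — the comparison reverses. The standard therapy's patients skew toward stage IV, which has a lower base rate.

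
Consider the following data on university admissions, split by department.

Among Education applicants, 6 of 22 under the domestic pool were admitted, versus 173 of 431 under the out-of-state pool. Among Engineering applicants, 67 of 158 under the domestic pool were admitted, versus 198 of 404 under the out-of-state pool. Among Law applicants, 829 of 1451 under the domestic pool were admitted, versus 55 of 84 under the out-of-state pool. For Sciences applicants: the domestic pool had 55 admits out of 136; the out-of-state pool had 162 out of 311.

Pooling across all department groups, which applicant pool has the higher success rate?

the domestic pool

Education: the domestic pool 6/22 = 27.3%, the out-of-state pool 173/431 = 40.1% → the out-of-state pool
Engineering: the domestic pool 67/158 = 42.4%, the out-of-state pool 198/404 = 49.0% → the out-of-state pool
Law: the domestic pool 829/1451 = 57.1%, the out-of-state pool 55/84 = 65.5% → the out-of-state pool
Sciences: the domestic pool 55/136 = 40.4%, the out-of-state pool 162/311 = 52.1% → the out-of-state pool
Overall: the domestic pool 957/1767 = 54.2%, the out-of-state pool 588/1230 = 47.8% → the domestic pool
(The out-of-state pool wins every department group but the domestic pool wins overall — the out-of-state pool's applicants skew toward the low-rate Education group.)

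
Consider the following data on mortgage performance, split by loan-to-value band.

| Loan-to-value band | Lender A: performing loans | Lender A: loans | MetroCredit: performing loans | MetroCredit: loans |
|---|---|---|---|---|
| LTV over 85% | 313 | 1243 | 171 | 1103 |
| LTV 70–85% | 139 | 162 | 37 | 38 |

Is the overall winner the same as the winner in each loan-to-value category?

No

LTV over 85%: Lender A 313/1243 = 25.2%, MetroCredit 171/1103 = 15.5% → Lender A
LTV 70–85%: Lender A 139/162 = 85.8%, MetroCredit 37/38 = 97.4% → MetroCredit
Overall: Lender A 452/1405 = 32.2%, MetroCredit 208/1141 = 18.2% → Lender A
Neither sweeps: Lender A wins 1 of 2 groups, MetroCredit wins 1. Lender A wins overall but not every group — no Simpson reversal.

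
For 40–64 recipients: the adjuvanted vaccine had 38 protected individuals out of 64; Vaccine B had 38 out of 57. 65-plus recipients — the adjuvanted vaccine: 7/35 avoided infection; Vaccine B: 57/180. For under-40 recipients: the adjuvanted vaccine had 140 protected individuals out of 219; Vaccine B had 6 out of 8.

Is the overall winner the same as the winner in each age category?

No

40–64: the adjuvanted vaccine 38/64 = 59.4%, Vaccine B 38/57 = 66.7% → Vaccine B
65-plus: the adjuvanted vaccine 7/35 = 20.0%, Vaccine B 57/180 = 31.7% → Vaccine B
Under-40: the adjuvanted vaccine 140/219 = 63.9%, Vaccine B 6/8 = 75.0% → Vaccine B
Overall: the adjuvanted vaccine 185/318 = 58.2%, Vaccine B 101/245 = 41.2% → the adjuvanted vaccine
Vaccine B wins each age group but the adjuvanted vaccine wins overall — the comparison reverses. Vaccine B's recipients skew toward 65-plus, which has a lower base rate.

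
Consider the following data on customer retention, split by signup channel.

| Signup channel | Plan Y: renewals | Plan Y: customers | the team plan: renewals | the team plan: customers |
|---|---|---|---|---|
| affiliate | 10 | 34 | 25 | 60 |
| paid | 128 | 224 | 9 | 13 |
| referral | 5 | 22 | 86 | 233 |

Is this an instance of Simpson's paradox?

Yes

Affiliate: Plan Y 10/34 = 29.4%, the team plan 25/60 = 41.7% → the team plan
Paid: Plan Y 128/224 = 57.1%, the team plan 9/13 = 69.2% → the team plan
Referral: Plan Y 5/22 = 22.7%, the team plan 86/233 = 36.9% → the team plan
Overall: Plan Y 143/280 = 51.1%, the team plan 120/306 = 39.2% → Plan Y
The team plan wins each signup group but Plan Y wins overall — the comparison reverses. The team plan's customers skew toward referral, which has a lower base rate.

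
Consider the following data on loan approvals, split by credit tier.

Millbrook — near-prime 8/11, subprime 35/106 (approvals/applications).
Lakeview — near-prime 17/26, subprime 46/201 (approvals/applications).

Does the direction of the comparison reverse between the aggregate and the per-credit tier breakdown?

No

Near-prime: Millbrook 8/11 = 72.7%, Lakeview 17/26 = 65.4% → Millbrook
Subprime: Millbrook 35/106 = 33.0%, Lakeview 46/201 = 22.9% → Millbrook
Overall: Millbrook 43/117 = 36.8%, Lakeview 63/227 = 27.8% → Millbrook
Millbrook wins overall and in every credit group — no reversal.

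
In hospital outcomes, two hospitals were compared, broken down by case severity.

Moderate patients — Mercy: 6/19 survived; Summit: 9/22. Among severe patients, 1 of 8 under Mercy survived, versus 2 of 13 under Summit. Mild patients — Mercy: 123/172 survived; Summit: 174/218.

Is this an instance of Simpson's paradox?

Moderate: Mercy 6/19 = 31.6%, Summit 9/22 = 40.9% → Summit
Severe: Mercy 1/8 = 12.5%, Summit 2/13 = 15.4% → Summit
Mild: Mercy 123/172 = 71.5%, Summit 174/218 = 79.8% → Summit
Overall: Mercy 130/199 = 65.3%, Summit 185/253 = 73.1% → Summit
Summit wins overall and in every case group — no reversal.

No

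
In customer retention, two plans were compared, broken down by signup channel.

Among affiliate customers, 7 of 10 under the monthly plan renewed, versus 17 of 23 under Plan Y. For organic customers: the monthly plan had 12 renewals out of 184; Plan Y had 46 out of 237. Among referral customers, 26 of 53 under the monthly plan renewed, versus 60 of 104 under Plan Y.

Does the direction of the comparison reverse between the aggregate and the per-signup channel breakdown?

No

Affiliate: the monthly plan 7/10 = 70.0%, Plan Y 17/23 = 73.9% → Plan Y
Organic: the monthly plan 12/184 = 6.5%, Plan Y 46/237 = 19.4% → Plan Y
Referral: the monthly plan 26/53 = 49.1%, Plan Y 60/104 = 57.7% → Plan Y
Overall: the monthly plan 45/247 = 18.2%, Plan Y 123/364 = 33.8% → Plan Y
Plan Y wins overall and in every signup group — no reversal.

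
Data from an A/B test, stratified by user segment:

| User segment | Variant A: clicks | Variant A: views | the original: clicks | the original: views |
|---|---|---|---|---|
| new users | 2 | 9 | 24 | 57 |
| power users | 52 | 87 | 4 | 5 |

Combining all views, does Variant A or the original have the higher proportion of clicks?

New users: Variant A 2/9 = 22.2%, the original 24/57 = 42.1% → the original
Power users: Variant A 52/87 = 59.8%, the original 4/5 = 80.0% → the original
Overall: Variant A 54/96 = 56.2%, the original 28/62 = 45.2% → Variant A
(The original wins every user group but Variant A wins overall — the original's views skew toward the low-rate new users group.)

Variant A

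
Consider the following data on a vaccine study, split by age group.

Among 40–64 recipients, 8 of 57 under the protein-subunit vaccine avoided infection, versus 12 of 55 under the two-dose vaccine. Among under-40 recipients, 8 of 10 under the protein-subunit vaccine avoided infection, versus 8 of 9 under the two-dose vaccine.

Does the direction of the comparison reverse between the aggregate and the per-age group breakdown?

No

40–64: the protein-subunit vaccine 8/57 = 14.0%, the two-dose vaccine 12/55 = 21.8% → the two-dose vaccine
Under-40: the protein-subunit vaccine 8/10 = 80.0%, the two-dose vaccine 8/9 = 88.9% → the two-dose vaccine
Overall: the protein-subunit vaccine 16/67 = 23.9%, the two-dose vaccine 20/64 = 31.2% → the two-dose vaccine
The two-dose vaccine wins overall and in every age group — no reversal.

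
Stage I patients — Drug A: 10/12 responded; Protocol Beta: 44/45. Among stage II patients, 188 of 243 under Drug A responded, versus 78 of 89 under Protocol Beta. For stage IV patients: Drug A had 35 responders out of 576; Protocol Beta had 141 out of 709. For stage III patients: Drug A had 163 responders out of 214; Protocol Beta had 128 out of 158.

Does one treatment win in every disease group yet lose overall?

No

Stage I: Drug A 10/12 = 83.3%, Protocol Beta 44/45 = 97.8% → Protocol Beta
Stage II: Drug A 188/243 = 77.4%, Protocol Beta 78/89 = 87.6% → Protocol Beta
Stage IV: Drug A 35/576 = 6.1%, Protocol Beta 141/709 = 19.9% → Protocol Beta
Stage III: Drug A 163/214 = 76.2%, Protocol Beta 128/158 = 81.0% → Protocol Beta
Overall: Drug A 396/1045 = 37.9%, Protocol Beta 391/1001 = 39.1% → Protocol Beta
Protocol Beta wins overall and in every disease group — no reversal.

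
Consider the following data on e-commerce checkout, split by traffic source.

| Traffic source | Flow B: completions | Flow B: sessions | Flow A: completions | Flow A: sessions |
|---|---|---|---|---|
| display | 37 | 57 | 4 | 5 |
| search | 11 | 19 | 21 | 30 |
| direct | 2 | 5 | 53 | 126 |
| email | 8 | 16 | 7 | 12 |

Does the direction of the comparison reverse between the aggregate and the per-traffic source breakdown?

Yes

Display: Flow B 37/57 = 64.9%, Flow A 4/5 = 80.0% → Flow A
Search: Flow B 11/19 = 57.9%, Flow A 21/30 = 70.0% → Flow A
Direct: Flow B 2/5 = 40.0%, Flow A 53/126 = 42.1% → Flow A
Email: Flow B 8/16 = 50.0%, Flow A 7/12 = 58.3% → Flow A
Overall: Flow B 58/97 = 59.8%, Flow A 85/173 = 49.1% → Flow B
Flow A wins each traffic group but Flow B wins overall — the comparison reverses. Flow A's sessions skew toward direct, which has a lower base rate.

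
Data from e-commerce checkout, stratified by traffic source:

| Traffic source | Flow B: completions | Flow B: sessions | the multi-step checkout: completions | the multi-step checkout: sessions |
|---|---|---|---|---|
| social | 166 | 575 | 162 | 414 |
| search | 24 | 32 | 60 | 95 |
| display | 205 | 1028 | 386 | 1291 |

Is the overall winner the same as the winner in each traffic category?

No

Social: Flow B 166/575 = 28.9%, the multi-step checkout 162/414 = 39.1% → the multi-step checkout
Search: Flow B 24/32 = 75.0%, the multi-step checkout 60/95 = 63.2% → Flow B
Display: Flow B 205/1028 = 19.9%, the multi-step checkout 386/1291 = 29.9% → the multi-step checkout
Overall: Flow B 395/1635 = 24.2%, the multi-step checkout 608/1800 = 33.8% → the multi-step checkout
Neither sweeps: Flow B wins 1 of 3 groups, the multi-step checkout wins 2. The multi-step checkout wins overall but not every group — no Simpson reversal.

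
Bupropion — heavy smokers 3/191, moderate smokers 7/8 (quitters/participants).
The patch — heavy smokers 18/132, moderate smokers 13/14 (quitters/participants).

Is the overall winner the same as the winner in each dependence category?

Yes

Heavy smokers: bupropion 3/191 = 1.6%, the patch 18/132 = 13.6% → the patch
Moderate smokers: bupropion 7/8 = 87.5%, the patch 13/14 = 92.9% → the patch
Overall: bupropion 10/199 = 5.0%, the patch 31/146 = 21.2% → the patch
The patch wins overall and in every dependence group — no reversal.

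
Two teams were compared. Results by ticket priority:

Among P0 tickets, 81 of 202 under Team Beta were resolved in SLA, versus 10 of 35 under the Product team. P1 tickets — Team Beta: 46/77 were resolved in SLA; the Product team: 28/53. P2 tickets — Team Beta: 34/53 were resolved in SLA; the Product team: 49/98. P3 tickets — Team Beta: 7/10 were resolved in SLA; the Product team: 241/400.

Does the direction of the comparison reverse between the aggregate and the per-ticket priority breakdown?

Yes

P0: Team Beta 81/202 = 40.1%, the Product team 10/35 = 28.6% → Team Beta
P1: Team Beta 46/77 = 59.7%, the Product team 28/53 = 52.8% → Team Beta
P2: Team Beta 34/53 = 64.2%, the Product team 49/98 = 50.0% → Team Beta
P3: Team Beta 7/10 = 70.0%, the Product team 241/400 = 60.2% → Team Beta
Overall: Team Beta 168/342 = 49.1%, the Product team 328/586 = 56.0% → the Product team
Team Beta wins each ticket group but the Product team wins overall — the comparison reverses. Team Beta's tickets skew toward P0, which has a lower base rate.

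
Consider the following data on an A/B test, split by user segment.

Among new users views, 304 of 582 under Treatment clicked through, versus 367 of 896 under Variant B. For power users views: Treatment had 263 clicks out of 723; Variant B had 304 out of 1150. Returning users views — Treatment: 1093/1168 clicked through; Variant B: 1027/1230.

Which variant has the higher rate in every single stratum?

Treatment

New users: Treatment 304/582 = 52.2%, Variant B 367/896 = 41.0% → Treatment
Power users: Treatment 263/723 = 36.4%, Variant B 304/1150 = 26.4% → Treatment
Returning users: Treatment 1093/1168 = 93.6%, Variant B 1027/1230 = 83.5% → Treatment
Treatment has the higher rate in all 3 groups.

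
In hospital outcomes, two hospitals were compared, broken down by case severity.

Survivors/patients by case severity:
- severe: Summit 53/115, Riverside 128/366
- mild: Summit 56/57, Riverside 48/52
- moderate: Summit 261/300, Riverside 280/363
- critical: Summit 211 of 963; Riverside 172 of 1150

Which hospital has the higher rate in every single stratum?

Summit

Severe: Summit 53/115 = 46.1%, Riverside 128/366 = 35.0% → Summit
Mild: Summit 56/57 = 98.2%, Riverside 48/52 = 92.3% → Summit
Moderate: Summit 261/300 = 87.0%, Riverside 280/363 = 77.1% → Summit
Critical: Summit 211/963 = 21.9%, Riverside 172/1150 = 15.0% → Summit
Summit has the higher rate in all 4 groups.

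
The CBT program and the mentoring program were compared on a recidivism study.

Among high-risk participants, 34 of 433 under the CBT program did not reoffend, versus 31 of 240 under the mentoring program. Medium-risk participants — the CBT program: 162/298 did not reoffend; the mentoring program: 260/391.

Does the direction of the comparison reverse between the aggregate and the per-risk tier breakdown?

High-risk: the CBT program 34/433 = 7.9%, the mentoring program 31/240 = 12.9% → the mentoring program
Medium-risk: the CBT program 162/298 = 54.4%, the mentoring program 260/391 = 66.5% → the mentoring program
Overall: the CBT program 196/731 = 26.8%, the mentoring program 291/631 = 46.1% → the mentoring program
The mentoring program wins overall and in every risk group — no reversal.

No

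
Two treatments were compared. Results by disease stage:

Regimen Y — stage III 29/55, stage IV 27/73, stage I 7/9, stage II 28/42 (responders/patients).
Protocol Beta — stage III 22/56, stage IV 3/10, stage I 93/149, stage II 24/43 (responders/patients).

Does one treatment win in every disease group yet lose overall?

Stage III: Regimen Y 29/55 = 52.7%, Protocol Beta 22/56 = 39.3% → Regimen Y
Stage IV: Regimen Y 27/73 = 37.0%, Protocol Beta 3/10 = 30.0% → Regimen Y
Stage I: Regimen Y 7/9 = 77.8%, Protocol Beta 93/149 = 62.4% → Regimen Y
Stage II: Regimen Y 28/42 = 66.7%, Protocol Beta 24/43 = 55.8% → Regimen Y
Overall: Regimen Y 91/179 = 50.8%, Protocol Beta 142/258 = 55.0% → Protocol Beta
Regimen Y wins each disease group but Protocol Beta wins overall — the comparison reverses. Regimen Y's patients skew toward stage IV, which has a lower base rate.

Yes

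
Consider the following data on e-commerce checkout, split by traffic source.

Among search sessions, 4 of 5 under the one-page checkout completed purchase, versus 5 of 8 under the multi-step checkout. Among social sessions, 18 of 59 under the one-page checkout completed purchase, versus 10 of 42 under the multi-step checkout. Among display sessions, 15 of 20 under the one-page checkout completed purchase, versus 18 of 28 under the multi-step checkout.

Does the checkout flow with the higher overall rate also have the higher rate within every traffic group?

Yes

Search: the one-page checkout 4/5 = 80.0%, the multi-step checkout 5/8 = 62.5% → the one-page checkout
Social: the one-page checkout 18/59 = 30.5%, the multi-step checkout 10/42 = 23.8% → the one-page checkout
Display: the one-page checkout 15/20 = 75.0%, the multi-step checkout 18/28 = 64.3% → the one-page checkout
Overall: the one-page checkout 37/84 = 44.0%, the multi-step checkout 33/78 = 42.3% → the one-page checkout
The one-page checkout wins overall and in every traffic group — no reversal.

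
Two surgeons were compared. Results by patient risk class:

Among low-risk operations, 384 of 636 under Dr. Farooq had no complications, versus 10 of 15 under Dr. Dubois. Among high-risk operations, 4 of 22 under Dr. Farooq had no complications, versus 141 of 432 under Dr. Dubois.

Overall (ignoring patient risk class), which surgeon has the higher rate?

Low-risk: Dr. Farooq 384/636 = 60.4%, Dr. Dubois 10/15 = 66.7% → Dr. Dubois
High-risk: Dr. Farooq 4/22 = 18.2%, Dr. Dubois 141/432 = 32.6% → Dr. Dubois
Overall: Dr. Farooq 388/658 = 59.0%, Dr. Dubois 151/447 = 33.8% → Dr. Farooq
(Dr. Dubois wins every patient risk group but Dr. Farooq wins overall — Dr. Dubois's operations skew toward the low-rate high-risk group.)

Dr. Farooq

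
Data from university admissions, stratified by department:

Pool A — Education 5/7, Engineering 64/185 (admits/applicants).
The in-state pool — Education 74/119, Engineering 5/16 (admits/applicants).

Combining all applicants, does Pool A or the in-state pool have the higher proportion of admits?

Education: Pool A 5/7 = 71.4%, the in-state pool 74/119 = 62.2% → Pool A
Engineering: Pool A 64/185 = 34.6%, the in-state pool 5/16 = 31.2% → Pool A
Overall: Pool A 69/192 = 35.9%, the in-state pool 79/135 = 58.5% → the in-state pool
(Pool A wins every department group but the in-state pool wins overall — Pool A's applicants skew toward the low-rate Engineering group.)

the in-state pool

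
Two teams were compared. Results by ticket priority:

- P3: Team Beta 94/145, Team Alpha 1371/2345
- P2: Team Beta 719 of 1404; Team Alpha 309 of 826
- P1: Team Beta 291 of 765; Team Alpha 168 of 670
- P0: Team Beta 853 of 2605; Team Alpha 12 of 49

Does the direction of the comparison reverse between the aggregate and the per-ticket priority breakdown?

P3: Team Beta 94/145 = 64.8%, Team Alpha 1371/2345 = 58.5% → Team Beta
P2: Team Beta 719/1404 = 51.2%, Team Alpha 309/826 = 37.4% → Team Beta
P1: Team Beta 291/765 = 38.0%, Team Alpha 168/670 = 25.1% → Team Beta
P0: Team Beta 853/2605 = 32.7%, Team Alpha 12/49 = 24.5% → Team Beta
Overall: Team Beta 1957/4919 = 39.8%, Team Alpha 1860/3890 = 47.8% → Team Alpha
Team Beta wins each ticket group but Team Alpha wins overall — the comparison reverses. Team Beta's tickets skew toward P0, which has a lower base rate.

Yes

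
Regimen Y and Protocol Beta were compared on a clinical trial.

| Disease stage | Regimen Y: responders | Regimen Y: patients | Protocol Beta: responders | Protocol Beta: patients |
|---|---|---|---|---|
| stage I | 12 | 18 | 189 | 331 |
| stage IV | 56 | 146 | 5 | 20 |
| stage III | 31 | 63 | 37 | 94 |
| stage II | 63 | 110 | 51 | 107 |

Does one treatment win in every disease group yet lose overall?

Yes

Stage I: Regimen Y 12/18 = 66.7%, Protocol Beta 189/331 = 57.1% → Regimen Y
Stage IV: Regimen Y 56/146 = 38.4%, Protocol Beta 5/20 = 25.0% → Regimen Y
Stage III: Regimen Y 31/63 = 49.2%, Protocol Beta 37/94 = 39.4% → Regimen Y
Stage II: Regimen Y 63/110 = 57.3%, Protocol Beta 51/107 = 47.7% → Regimen Y
Overall: Regimen Y 162/337 = 48.1%, Protocol Beta 282/552 = 51.1% → Protocol Beta
Regimen Y wins each disease group but Protocol Beta wins overall — the comparison reverses. Regimen Y's patients skew toward stage IV, which has a lower base rate.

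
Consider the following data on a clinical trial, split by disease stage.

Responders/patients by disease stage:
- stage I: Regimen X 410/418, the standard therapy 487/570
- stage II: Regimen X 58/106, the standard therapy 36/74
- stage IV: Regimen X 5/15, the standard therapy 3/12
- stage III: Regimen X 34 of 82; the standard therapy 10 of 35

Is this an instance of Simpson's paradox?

No

Stage I: Regimen X 410/418 = 98.1%, the standard therapy 487/570 = 85.4% → Regimen X
Stage II: Regimen X 58/106 = 54.7%, the standard therapy 36/74 = 48.6% → Regimen X
Stage IV: Regimen X 5/15 = 33.3%, the standard therapy 3/12 = 25.0% → Regimen X
Stage III: Regimen X 34/82 = 41.5%, the standard therapy 10/35 = 28.6% → Regimen X
Overall: Regimen X 507/621 = 81.6%, the standard therapy 536/691 = 77.6% → Regimen X
Regimen X wins overall and in every disease group — no reversal.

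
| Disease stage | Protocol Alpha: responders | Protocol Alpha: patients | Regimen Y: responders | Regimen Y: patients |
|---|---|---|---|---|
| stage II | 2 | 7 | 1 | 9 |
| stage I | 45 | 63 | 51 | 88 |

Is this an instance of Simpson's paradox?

Stage II: Protocol Alpha 2/7 = 28.6%, Regimen Y 1/9 = 11.1% → Protocol Alpha
Stage I: Protocol Alpha 45/63 = 71.4%, Regimen Y 51/88 = 58.0% → Protocol Alpha
Overall: Protocol Alpha 47/70 = 67.1%, Regimen Y 52/97 = 53.6% → Protocol Alpha
Protocol Alpha wins overall and in every disease group — no reversal.

No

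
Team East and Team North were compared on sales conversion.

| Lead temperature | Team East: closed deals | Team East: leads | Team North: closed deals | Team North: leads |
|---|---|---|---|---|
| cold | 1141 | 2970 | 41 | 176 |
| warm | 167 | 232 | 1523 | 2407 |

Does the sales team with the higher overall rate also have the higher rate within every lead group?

Cold: Team East 1141/2970 = 38.4%, Team North 41/176 = 23.3% → Team East
Warm: Team East 167/232 = 72.0%, Team North 1523/2407 = 63.3% → Team East
Overall: Team East 1308/3202 = 40.8%, Team North 1564/2583 = 60.5% → Team North
Team East wins each lead group but Team North wins overall — the comparison reverses. Team East's leads skew toward cold, which has a lower base rate.

No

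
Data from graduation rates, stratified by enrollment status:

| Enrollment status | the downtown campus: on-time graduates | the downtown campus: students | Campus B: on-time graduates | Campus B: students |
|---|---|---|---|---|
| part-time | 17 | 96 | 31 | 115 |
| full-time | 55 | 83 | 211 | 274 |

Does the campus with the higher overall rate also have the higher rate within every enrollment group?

Part-time: the downtown campus 17/96 = 17.7%, Campus B 31/115 = 27.0% → Campus B
Full-time: the downtown campus 55/83 = 66.3%, Campus B 211/274 = 77.0% → Campus B
Overall: the downtown campus 72/179 = 40.2%, Campus B 242/389 = 62.2% → Campus B
Campus B wins overall and in every enrollment group — no reversal.

Yes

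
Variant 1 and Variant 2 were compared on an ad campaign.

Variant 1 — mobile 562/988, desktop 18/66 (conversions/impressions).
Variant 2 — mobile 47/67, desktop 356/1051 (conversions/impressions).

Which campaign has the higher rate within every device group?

Mobile: Variant 1 562/988 = 56.9%, Variant 2 47/67 = 70.1% → Variant 2
Desktop: Variant 1 18/66 = 27.3%, Variant 2 356/1051 = 33.9% → Variant 2
Variant 2 has the higher rate in both groups.

Variant 2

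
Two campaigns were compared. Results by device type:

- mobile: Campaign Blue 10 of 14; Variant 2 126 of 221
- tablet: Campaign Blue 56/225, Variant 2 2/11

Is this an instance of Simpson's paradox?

Mobile: Campaign Blue 10/14 = 71.4%, Variant 2 126/221 = 57.0% → Campaign Blue
Tablet: Campaign Blue 56/225 = 24.9%, Variant 2 2/11 = 18.2% → Campaign Blue
Overall: Campaign Blue 66/239 = 27.6%, Variant 2 128/232 = 55.2% → Variant 2
Campaign Blue wins each device group but Variant 2 wins overall — the comparison reverses. Campaign Blue's impressions skew toward tablet, which has a lower base rate.

Yes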